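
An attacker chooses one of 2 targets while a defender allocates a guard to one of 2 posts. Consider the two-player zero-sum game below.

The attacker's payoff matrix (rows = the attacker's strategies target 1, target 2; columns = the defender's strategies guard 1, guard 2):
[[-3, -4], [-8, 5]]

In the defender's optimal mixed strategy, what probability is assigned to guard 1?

Row minima are -4 and -8, so the attacker's maximin is -4; column maxima are -3 and 5, so the defender's minimax is -3. These differ, so the equilibrium is in mixed strategies.
Let the defender play guard 1 with probability q. The attacker is indifferent when −3q − 4(1−q) = −8q + 5(1−q), giving q = 9/14.

9/14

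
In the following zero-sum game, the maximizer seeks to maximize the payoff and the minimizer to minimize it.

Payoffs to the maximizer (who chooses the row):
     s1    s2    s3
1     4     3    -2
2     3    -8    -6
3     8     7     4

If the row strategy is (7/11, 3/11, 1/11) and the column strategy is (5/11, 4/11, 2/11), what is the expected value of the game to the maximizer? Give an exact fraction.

185/121

Against (5/11, 4/11, 2/11), each row's expected payoff is 1: 28/11; 2: -29/11; 3: 76/11.
Taking the (7/11, 3/11, 1/11)-weighted average: (7/11)·(28/11) + (3/11)·(-29/11) + (1/11)·(76/11) = 185/121.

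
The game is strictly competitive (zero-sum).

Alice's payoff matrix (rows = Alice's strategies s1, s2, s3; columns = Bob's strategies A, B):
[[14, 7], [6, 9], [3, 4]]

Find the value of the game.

Row s3 is strictly dominated by row s2, so Alice never plays it.
The remaining 2×2 game on (s1, s2) × (A, B) has no saddle point. Let Alice play s1 with probability p; indifference gives 14p + 6(1−p) = 7p + 9(1−p), so p = 3/10.
Similarly Bob's optimal q on A is 1/5, and the value is 14·(1/5) + (7)·(4/5) = 42/5.

42/5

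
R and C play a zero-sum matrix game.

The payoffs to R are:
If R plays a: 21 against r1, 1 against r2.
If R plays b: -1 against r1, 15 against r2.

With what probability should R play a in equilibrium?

4/9

Row minima are 1 and -1, so R's maximin is 1; column maxima are 21 and 15, so C's minimax is 15. These differ, so the equilibrium is in mixed strategies.
Let R play a with probability p. C is indifferent when 21p − (1−p) = p + 15(1−p), giving p = 4/9.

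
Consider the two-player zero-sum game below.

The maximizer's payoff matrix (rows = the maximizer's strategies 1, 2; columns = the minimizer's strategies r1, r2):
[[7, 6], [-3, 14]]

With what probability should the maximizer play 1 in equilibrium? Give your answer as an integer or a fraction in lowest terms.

Row minima are 6 and -3, so the maximizer's maximin is 6; column maxima are 7 and 14, so the minimizer's minimax is 7. These differ, so the equilibrium is in mixed strategies.
Let the maximizer play 1 with probability p. The minimizer is indifferent when 7p − 3(1−p) = 6p + 14(1−p), giving p = 17/18.

17/18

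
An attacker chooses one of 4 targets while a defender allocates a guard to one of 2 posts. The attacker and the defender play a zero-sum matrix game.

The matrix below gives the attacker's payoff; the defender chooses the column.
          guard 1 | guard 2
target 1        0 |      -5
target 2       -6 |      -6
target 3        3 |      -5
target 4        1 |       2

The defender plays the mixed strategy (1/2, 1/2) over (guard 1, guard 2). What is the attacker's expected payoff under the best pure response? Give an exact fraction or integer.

3/2

target 1: (0)·(1/2) + (-5)·(1/2) = -5/2.
target 2: (-6)·(1/2) + (-6)·(1/2) = -6.
target 3: (3)·(1/2) + (-5)·(1/2) = -1.
target 4: (1)·(1/2) + (2)·(1/2) = 3/2.
The best pure response is target 4 with expected payoff 3/2.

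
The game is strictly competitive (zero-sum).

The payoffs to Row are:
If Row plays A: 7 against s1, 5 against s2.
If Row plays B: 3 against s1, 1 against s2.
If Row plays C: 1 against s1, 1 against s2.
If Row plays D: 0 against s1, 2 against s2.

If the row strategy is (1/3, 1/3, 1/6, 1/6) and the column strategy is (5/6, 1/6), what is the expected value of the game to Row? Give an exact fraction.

Against (5/6, 1/6), each row's expected payoff is A: 20/3; B: 8/3; C: 1; D: 1/3.
Taking the (1/3, 1/3, 1/6, 1/6)-weighted average: (1/3)·(20/3) + (1/3)·(8/3) + (1/6)·(1) + (1/6)·(1/3) = 10/3.

10/3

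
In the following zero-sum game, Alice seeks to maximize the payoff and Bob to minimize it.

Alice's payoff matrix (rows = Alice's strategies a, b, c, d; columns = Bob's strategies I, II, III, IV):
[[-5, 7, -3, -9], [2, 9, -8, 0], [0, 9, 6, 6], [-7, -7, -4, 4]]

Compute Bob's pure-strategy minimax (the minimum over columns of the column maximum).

2

The worst case (largest entry) in each column is I: 2, II: 9, III: 6, IV: 6.
The best (smallest) of these is 2.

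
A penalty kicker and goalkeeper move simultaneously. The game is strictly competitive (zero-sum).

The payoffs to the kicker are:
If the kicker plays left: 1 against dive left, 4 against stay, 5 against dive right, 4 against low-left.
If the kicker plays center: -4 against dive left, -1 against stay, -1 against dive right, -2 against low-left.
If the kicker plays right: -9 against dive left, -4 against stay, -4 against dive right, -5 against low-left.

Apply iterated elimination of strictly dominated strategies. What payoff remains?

Row center is strictly dominated by row left (1>-4, 4>-1, 5>-1, 4>-2); eliminate center.
Row right is strictly dominated by row left (1>-9, 4>-4, 5>-4, 4>-5); eliminate right.
Column dive right is strictly dominated by dive left for the goalkeeper (1<5); eliminate dive right.
Column low-left is strictly dominated by dive left for the goalkeeper (1<4); eliminate low-left.
Column stay is strictly dominated by dive left for the goalkeeper (1<4); eliminate stay.
Only (left, dive left) remains, with payoff 1.

1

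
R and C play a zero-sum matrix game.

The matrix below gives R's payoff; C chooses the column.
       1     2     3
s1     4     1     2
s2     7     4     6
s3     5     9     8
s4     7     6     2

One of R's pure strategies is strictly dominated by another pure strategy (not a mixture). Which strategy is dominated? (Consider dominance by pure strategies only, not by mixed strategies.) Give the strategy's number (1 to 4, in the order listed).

1

Compare s1 with s2: 7 > 4, 4 > 1, 6 > 2.
So s2 strictly dominates s1 for R; s1 is strictly dominated.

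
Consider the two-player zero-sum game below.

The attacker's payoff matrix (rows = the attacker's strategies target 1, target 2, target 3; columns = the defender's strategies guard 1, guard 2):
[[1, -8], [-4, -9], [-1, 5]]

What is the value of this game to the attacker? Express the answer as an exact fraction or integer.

Row target 2 is strictly dominated by row target 1, so the attacker never plays it.
The remaining 2×2 game on (target 1, target 3) × (guard 1, guard 2) has no saddle point. Let the attacker play target 1 with probability p; indifference gives p − (1−p) = −8p + 5(1−p), so p = 2/5.
Similarly the defender's optimal q on guard 1 is 13/15, and the value is 1·(13/15) + (-8)·(2/15) = -1/5.

-1/5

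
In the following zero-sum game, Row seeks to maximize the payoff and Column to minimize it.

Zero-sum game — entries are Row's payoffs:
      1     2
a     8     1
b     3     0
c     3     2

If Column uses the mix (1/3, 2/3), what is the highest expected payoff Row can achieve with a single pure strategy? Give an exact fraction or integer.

10/3

a: (8)·(1/3) + (1)·(2/3) = 10/3.
b: (3)·(1/3) + (0)·(2/3) = 1.
c: (3)·(1/3) + (2)·(2/3) = 7/3.
The best pure response is a with expected payoff 10/3.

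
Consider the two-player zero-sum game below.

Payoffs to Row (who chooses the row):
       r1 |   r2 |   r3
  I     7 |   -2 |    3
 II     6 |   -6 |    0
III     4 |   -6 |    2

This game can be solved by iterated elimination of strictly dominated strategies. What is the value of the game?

-2

Row III is strictly dominated by row I (7>4, -2>-6, 3>2); eliminate III.
Row II is strictly dominated by row I (7>6, -2>-6, 3>0); eliminate II.
Column r1 is strictly dominated by r2 for Column (-2<7); eliminate r1.
Column r3 is strictly dominated by r2 for Column (-2<3); eliminate r3.
Only (I, r2) remains, with payoff -2.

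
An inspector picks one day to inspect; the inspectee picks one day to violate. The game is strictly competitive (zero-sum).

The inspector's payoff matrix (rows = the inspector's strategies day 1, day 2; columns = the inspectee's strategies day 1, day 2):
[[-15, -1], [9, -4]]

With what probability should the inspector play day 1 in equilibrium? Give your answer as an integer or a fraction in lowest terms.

Row minima are -15 and -4, so the inspector's maximin is -4; column maxima are 9 and -1, so the inspectee's minimax is -1. These differ, so the equilibrium is in mixed strategies.
Let the inspector play day 1 with probability p. The inspectee is indifferent when −15p + 9(1−p) = −p − 4(1−p), giving p = 13/27.

13/27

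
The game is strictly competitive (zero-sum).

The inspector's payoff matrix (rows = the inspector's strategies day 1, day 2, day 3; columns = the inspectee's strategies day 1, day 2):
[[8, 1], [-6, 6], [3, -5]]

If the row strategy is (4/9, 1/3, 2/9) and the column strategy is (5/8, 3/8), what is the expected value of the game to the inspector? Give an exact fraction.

Against (5/8, 3/8), each row's expected payoff is day 1: 43/8; day 2: -3/2; day 3: 0.
Taking the (4/9, 1/3, 2/9)-weighted average: (4/9)·(43/8) + (1/3)·(-3/2) + (2/9)·(0) = 17/9.

17/9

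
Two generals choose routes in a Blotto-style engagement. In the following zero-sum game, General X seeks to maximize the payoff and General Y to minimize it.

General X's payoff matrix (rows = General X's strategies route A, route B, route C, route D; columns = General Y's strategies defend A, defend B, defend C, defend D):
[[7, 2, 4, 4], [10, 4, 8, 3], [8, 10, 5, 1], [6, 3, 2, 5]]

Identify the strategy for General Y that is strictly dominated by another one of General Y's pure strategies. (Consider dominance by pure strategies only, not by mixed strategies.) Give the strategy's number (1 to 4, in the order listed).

1

General Y prefers columns that give General X less. Compare defend A with defend C: 4 < 7, 8 < 10, 5 < 8, 2 < 6.
So defend C strictly dominates defend A for General Y; defend A is strictly dominated.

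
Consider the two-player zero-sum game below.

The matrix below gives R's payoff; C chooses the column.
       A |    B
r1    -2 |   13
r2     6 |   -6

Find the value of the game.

Row minima are -2 and -6, so R's maximin is -2; column maxima are 6 and 13, so C's minimax is 6. These differ, so the equilibrium is in mixed strategies.
Let R play r1 with probability p. C is indifferent when −2p + 6(1−p) = 13p − 6(1−p), giving p = 4/9.
Let C play A with probability q. R is indifferent when −2q + 13(1−q) = 6q − 6(1−q), giving q = 19/27.
The value is -2·(19/27) + (13)·(8/27) = 22/9.

22/9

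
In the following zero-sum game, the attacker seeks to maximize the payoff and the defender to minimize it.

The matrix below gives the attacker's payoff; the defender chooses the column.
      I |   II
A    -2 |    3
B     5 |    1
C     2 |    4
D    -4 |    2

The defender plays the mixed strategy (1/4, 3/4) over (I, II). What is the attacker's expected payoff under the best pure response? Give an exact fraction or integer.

A: (-2)·(1/4) + (3)·(3/4) = 7/4.
B: (5)·(1/4) + (1)·(3/4) = 2.
C: (2)·(1/4) + (4)·(3/4) = 7/2.
D: (-4)·(1/4) + (2)·(3/4) = 1/2.
The best pure response is C with expected payoff 7/2.

7/2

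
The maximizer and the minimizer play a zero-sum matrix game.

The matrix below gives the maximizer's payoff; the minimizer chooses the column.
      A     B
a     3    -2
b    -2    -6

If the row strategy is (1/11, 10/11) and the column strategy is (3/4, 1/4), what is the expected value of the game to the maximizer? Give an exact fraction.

-113/44

Against (3/4, 1/4), each row's expected payoff is a: 7/4; b: -3.
Taking the (1/11, 10/11)-weighted average: (1/11)·(7/4) + (10/11)·(-3) = -113/44.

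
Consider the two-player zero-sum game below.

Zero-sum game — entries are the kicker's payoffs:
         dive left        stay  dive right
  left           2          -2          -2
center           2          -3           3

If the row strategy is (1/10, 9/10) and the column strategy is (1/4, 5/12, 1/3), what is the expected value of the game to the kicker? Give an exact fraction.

1/8

Against (1/4, 5/12, 1/3), each row's expected payoff is left: -1; center: 1/4.
Taking the (1/10, 9/10)-weighted average: (1/10)·(-1) + (9/10)·(1/4) = 1/8.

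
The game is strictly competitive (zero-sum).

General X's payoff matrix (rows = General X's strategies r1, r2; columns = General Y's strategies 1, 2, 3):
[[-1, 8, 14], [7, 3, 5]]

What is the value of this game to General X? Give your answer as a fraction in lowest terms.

59/13

Column 3 is strictly dominated by 2 for General Y (it gives General X more in every row).
The remaining 2×2 game on (r1, r2) × (1, 2) has no saddle point. Let General X play r1 with probability p; indifference gives −p + 7(1−p) = 8p + 3(1−p), so p = 4/13.
Similarly General Y's optimal q on 1 is 5/13, and the value is -1·(5/13) + (8)·(8/13) = 59/13.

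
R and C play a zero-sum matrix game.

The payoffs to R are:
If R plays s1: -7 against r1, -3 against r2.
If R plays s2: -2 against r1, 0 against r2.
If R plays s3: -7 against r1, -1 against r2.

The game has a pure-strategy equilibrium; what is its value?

-2

Row minima: -7, -2, -7 → R's maximin is -2.
Column maxima: -2, 0 → C's minimax is -2.
They coincide at (s2, r1), so the value is -2.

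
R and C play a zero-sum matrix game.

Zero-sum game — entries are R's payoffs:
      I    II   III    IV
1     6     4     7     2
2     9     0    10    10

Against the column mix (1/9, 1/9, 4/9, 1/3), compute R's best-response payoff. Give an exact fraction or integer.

1: (6)·(1/9) + (4)·(1/9) + (7)·(4/9) + (2)·(1/3) = 44/9.
2: (9)·(1/9) + (0)·(1/9) + (10)·(4/9) + (10)·(1/3) = 79/9.
The best pure response is 2 with expected payoff 79/9.

79/9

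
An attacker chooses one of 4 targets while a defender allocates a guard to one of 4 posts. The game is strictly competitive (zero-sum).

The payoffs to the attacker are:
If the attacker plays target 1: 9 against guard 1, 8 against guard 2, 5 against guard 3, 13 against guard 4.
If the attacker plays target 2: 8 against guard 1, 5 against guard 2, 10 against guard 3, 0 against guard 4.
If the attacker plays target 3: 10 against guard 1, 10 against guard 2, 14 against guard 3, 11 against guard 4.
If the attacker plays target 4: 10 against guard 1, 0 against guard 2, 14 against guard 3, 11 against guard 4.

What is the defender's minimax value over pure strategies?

The worst case (largest entry) in each column is guard 1: 10, guard 2: 10, guard 3: 14, guard 4: 13.
The best (smallest) of these is 10.

10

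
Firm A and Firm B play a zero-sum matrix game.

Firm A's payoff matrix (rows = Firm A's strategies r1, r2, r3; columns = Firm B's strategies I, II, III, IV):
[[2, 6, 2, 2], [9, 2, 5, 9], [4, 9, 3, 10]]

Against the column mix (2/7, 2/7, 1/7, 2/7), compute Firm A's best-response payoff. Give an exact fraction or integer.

r1: (2)·(2/7) + (6)·(2/7) + (2)·(1/7) + (2)·(2/7) = 22/7.
r2: (9)·(2/7) + (2)·(2/7) + (5)·(1/7) + (9)·(2/7) = 45/7.
r3: (4)·(2/7) + (9)·(2/7) + (3)·(1/7) + (10)·(2/7) = 7.
The best pure response is r3 with expected payoff 7.

7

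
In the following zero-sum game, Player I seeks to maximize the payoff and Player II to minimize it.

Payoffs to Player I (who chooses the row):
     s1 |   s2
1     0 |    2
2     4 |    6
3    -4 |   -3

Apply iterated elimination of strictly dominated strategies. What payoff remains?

4

Column s2 is strictly dominated by s1 for Player II (0<2, 4<6, -4<-3); eliminate s2.
Row 3 is strictly dominated by row 1 (0>-4); eliminate 3.
Row 1 is strictly dominated by row 2 (4>0); eliminate 1.
Only (2, s1) remains, with payoff 4.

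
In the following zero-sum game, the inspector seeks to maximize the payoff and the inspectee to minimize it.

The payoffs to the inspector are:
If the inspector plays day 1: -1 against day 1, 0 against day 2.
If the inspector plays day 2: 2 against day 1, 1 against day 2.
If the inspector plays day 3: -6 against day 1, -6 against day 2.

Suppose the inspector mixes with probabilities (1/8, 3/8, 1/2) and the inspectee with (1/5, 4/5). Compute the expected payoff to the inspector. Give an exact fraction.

Against (1/5, 4/5), each row's expected payoff is day 1: -1/5; day 2: 6/5; day 3: -6.
Taking the (1/8, 3/8, 1/2)-weighted average: (1/8)·(-1/5) + (3/8)·(6/5) + (1/2)·(-6) = -103/40.

-103/40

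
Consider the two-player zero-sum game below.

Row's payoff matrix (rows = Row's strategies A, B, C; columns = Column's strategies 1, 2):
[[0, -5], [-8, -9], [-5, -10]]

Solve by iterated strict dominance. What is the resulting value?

Column 1 is strictly dominated by 2 for Column (-5<0, -9<-8, -10<-5); eliminate 1.
Row B is strictly dominated by row A (-5>-9); eliminate B.
Row C is strictly dominated by row A (-5>-10); eliminate C.
Only (A, 2) remains, with payoff -5.

-5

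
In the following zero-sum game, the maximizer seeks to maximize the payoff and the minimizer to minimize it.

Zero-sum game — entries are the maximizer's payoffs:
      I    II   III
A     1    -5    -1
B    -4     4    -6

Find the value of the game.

-17/7

Column I is strictly dominated by III for the minimizer (it gives the maximizer more in every row).
The remaining 2×2 game on (A, B) × (II, III) has no saddle point. Let the maximizer play A with probability p; indifference gives −5p + 4(1−p) = −p − 6(1−p), so p = 5/7.
Similarly the minimizer's optimal q on II is 5/14, and the value is -5·(5/14) + (-1)·(9/14) = -17/7.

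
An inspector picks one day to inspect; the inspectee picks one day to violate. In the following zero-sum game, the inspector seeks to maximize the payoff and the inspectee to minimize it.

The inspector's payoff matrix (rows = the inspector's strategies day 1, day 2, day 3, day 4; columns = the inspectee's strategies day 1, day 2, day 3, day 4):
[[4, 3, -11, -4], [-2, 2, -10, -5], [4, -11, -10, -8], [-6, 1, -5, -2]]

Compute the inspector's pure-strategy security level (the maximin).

-6

The worst-case payoff for each row is day 1: -11, day 2: -10, day 3: -11, day 4: -6.
The best of these is -6.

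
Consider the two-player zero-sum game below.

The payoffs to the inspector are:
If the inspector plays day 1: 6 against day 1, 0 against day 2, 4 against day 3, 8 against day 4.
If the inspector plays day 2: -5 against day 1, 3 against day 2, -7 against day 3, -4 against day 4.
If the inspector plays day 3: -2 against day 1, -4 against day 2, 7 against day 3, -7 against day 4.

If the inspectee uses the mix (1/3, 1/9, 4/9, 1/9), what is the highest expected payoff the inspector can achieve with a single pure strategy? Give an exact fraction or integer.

day 1: (6)·(1/3) + (0)·(1/9) + (4)·(4/9) + (8)·(1/9) = 14/3.
day 2: (-5)·(1/3) + (3)·(1/9) + (-7)·(4/9) + (-4)·(1/9) = -44/9.
day 3: (-2)·(1/3) + (-4)·(1/9) + (7)·(4/9) + (-7)·(1/9) = 11/9.
The best pure response is day 1 with expected payoff 14/3.

14/3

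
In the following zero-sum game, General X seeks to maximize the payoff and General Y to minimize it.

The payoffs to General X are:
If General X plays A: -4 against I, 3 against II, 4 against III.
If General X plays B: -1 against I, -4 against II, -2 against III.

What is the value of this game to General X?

Column III is strictly dominated by II for General Y (it gives General X more in every row).
The remaining 2×2 game on (A, B) × (I, II) has no saddle point. Let General X play A with probability p; indifference gives −4p − (1−p) = 3p − 4(1−p), so p = 3/10.
Similarly General Y's optimal q on I is 7/10, and the value is -4·(7/10) + (3)·(3/10) = -19/10.

-19/10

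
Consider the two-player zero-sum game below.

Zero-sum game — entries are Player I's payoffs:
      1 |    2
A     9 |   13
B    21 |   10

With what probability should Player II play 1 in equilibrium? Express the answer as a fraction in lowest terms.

Row minima are 9 and 10, so Player I's maximin is 10; column maxima are 21 and 13, so Player II's minimax is 13. These differ, so the equilibrium is in mixed strategies.
Let Player II play 1 with probability q. Player I is indifferent when 9q + 13(1−q) = 21q + 10(1−q), giving q = 1/5.

1/5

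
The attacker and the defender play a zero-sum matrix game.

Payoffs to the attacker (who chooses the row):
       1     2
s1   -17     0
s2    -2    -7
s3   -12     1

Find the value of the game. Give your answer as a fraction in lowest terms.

-43/9

Row s1 is strictly dominated by row s3, so the attacker never plays it.
The remaining 2×2 game on (s2, s3) × (1, 2) has no saddle point. Let the attacker play s2 with probability p; indifference gives −2p − 12(1−p) = −7p + (1−p), so p = 13/18.
Similarly the defender's optimal q on 1 is 4/9, and the value is -2·(4/9) + (-7)·(5/9) = -43/9.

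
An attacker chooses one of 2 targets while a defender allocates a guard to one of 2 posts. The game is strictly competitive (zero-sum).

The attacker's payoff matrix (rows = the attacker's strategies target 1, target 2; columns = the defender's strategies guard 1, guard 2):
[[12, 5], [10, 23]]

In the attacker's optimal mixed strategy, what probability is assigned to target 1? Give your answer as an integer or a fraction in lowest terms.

Row minima are 5 and 10, so the attacker's maximin is 10; column maxima are 12 and 23, so the defender's minimax is 12. These differ, so the equilibrium is in mixed strategies.
Let the attacker play target 1 with probability p. The defender is indifferent when 12p + 10(1−p) = 5p + 23(1−p), giving p = 13/20.

13/20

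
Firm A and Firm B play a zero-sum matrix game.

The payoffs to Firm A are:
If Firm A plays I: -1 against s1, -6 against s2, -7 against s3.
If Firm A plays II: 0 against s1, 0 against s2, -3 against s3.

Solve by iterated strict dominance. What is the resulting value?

Column s1 is strictly dominated by s3 for Firm B (-7<-1, -3<0); eliminate s1.
Row I is strictly dominated by row II (0>-6, -3>-7); eliminate I.
Column s2 is strictly dominated by s3 for Firm B (-3<0); eliminate s2.
Only (II, s3) remains, with payoff -3.

-3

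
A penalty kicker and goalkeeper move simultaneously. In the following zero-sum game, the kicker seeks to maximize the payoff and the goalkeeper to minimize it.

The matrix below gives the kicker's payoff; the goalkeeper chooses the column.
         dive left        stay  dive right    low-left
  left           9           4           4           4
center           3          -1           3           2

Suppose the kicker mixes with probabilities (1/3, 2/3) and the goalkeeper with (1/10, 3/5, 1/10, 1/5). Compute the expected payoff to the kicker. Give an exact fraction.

Against (1/10, 3/5, 1/10, 1/5), each row's expected payoff is left: 9/2; center: 2/5.
Taking the (1/3, 2/3)-weighted average: (1/3)·(9/2) + (2/3)·(2/5) = 53/30.

53/30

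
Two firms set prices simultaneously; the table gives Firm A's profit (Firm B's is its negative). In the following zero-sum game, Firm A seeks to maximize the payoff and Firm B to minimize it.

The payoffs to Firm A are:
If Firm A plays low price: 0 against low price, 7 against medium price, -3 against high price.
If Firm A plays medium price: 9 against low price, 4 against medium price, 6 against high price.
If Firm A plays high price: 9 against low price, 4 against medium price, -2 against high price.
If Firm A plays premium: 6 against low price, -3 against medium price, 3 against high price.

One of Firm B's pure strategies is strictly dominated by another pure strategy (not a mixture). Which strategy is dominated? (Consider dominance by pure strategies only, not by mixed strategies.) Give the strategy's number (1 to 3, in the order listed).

Firm B prefers columns that give Firm A less. Compare low price with high price: -3 < 0, 6 < 9, -2 < 9, 3 < 6.
So high price strictly dominates low price for Firm B; low price is strictly dominated.

1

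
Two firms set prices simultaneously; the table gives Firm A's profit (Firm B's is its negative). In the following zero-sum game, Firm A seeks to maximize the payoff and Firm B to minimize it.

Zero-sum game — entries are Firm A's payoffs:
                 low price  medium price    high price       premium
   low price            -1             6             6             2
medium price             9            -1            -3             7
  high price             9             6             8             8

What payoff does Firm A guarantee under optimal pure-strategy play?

6

Row minima: -1, -3, 6 → Firm A's maximin is 6.
Column maxima: 9, 6, 8, 8 → Firm B's minimax is 6.
They coincide at (high price, medium price), so the value is 6.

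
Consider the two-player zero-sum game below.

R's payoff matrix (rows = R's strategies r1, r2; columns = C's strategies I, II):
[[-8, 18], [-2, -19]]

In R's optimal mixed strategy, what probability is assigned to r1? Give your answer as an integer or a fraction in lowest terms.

17/43

Row minima are -8 and -19, so R's maximin is -8; column maxima are -2 and 18, so C's minimax is -2. These differ, so the equilibrium is in mixed strategies.
Let R play r1 with probability p. C is indifferent when −8p − 2(1−p) = 18p − 19(1−p), giving p = 17/43.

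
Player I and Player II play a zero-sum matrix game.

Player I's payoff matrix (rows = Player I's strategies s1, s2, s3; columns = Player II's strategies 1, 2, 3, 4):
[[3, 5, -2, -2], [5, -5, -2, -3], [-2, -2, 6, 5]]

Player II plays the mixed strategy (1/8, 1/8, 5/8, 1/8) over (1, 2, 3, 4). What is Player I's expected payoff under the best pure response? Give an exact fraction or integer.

s1: (3)·(1/8) + (5)·(1/8) + (-2)·(5/8) + (-2)·(1/8) = -1/2.
s2: (5)·(1/8) + (-5)·(1/8) + (-2)·(5/8) + (-3)·(1/8) = -13/8.
s3: (-2)·(1/8) + (-2)·(1/8) + (6)·(5/8) + (5)·(1/8) = 31/8.
The best pure response is s3 with expected payoff 31/8.

31/8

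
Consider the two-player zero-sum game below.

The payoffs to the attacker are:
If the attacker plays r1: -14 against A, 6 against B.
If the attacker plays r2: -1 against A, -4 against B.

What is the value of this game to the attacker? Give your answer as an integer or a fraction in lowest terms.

-62/23

Row minima are -14 and -4, so the attacker's maximin is -4; column maxima are -1 and 6, so the defender's minimax is -1. These differ, so the equilibrium is in mixed strategies.
Let the attacker play r1 with probability p. The defender is indifferent when −14p − (1−p) = 6p − 4(1−p), giving p = 3/23.
Let the defender play A with probability q. The attacker is indifferent when −14q + 6(1−q) = −q − 4(1−q), giving q = 10/23.
The value is -14·(10/23) + (6)·(13/23) = -62/23.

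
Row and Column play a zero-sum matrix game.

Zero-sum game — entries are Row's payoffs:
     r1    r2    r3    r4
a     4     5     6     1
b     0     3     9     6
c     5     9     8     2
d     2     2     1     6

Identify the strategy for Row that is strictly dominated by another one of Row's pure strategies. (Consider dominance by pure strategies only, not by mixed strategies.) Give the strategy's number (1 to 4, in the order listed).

1

Compare a with c: 5 > 4, 9 > 5, 8 > 6, 2 > 1.
So c strictly dominates a for Row; a is strictly dominated.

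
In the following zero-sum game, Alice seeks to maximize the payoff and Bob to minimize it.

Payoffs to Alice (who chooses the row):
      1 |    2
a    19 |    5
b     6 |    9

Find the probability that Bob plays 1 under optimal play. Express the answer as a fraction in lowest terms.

Row minima are 5 and 6, so Alice's maximin is 6; column maxima are 19 and 9, so Bob's minimax is 9. These differ, so the equilibrium is in mixed strategies.
Let Bob play 1 with probability q. Alice is indifferent when 19q + 5(1−q) = 6q + 9(1−q), giving q = 4/17.

4/17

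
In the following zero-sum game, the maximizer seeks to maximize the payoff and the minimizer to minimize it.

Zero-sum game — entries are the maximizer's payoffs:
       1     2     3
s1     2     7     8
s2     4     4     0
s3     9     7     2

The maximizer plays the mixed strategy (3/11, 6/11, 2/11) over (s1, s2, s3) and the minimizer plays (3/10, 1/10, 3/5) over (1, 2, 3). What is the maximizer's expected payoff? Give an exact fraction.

Against (3/10, 1/10, 3/5), each row's expected payoff is s1: 61/10; s2: 8/5; s3: 23/5.
Taking the (3/11, 6/11, 2/11)-weighted average: (3/11)·(61/10) + (6/11)·(8/5) + (2/11)·(23/5) = 371/110.

371/110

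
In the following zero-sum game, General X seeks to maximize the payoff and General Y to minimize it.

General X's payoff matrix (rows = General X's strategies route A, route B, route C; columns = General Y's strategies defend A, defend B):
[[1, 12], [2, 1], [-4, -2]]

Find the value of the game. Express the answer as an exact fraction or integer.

Row route C is strictly dominated by row route B, so General X never plays it.
The remaining 2×2 game on (route A, route B) × (defend A, defend B) has no saddle point. Let General X play route A with probability p; indifference gives p + 2(1−p) = 12p + (1−p), so p = 1/12.
Similarly General Y's optimal q on defend A is 11/12, and the value is 1·(11/12) + (12)·(1/12) = 23/12.

23/12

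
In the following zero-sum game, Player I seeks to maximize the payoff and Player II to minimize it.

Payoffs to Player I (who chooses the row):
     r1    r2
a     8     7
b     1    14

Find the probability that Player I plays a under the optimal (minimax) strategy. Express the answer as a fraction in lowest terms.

Row minima are 7 and 1, so Player I's maximin is 7; column maxima are 8 and 14, so Player II's minimax is 8. These differ, so the equilibrium is in mixed strategies.
Let Player I play a with probability p. Player II is indifferent when 8p + (1−p) = 7p + 14(1−p), giving p = 13/14.

13/14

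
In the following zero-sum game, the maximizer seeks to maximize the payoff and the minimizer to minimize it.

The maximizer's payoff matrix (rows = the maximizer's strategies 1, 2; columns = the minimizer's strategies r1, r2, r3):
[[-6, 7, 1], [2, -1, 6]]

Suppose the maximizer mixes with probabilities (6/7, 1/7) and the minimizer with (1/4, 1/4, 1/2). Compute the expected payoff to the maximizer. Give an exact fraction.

Against (1/4, 1/4, 1/2), each row's expected payoff is 1: 3/4; 2: 13/4.
Taking the (6/7, 1/7)-weighted average: (6/7)·(3/4) + (1/7)·(13/4) = 31/28.

31/28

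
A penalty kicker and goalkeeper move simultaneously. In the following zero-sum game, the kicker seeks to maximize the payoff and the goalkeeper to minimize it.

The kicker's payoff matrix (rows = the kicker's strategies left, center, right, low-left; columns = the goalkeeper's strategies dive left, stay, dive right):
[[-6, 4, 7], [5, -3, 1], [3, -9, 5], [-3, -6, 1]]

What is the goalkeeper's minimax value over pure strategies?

The worst case (largest entry) in each column is dive left: 5, stay: 4, dive right: 7.
The best (smallest) of these is 4.

4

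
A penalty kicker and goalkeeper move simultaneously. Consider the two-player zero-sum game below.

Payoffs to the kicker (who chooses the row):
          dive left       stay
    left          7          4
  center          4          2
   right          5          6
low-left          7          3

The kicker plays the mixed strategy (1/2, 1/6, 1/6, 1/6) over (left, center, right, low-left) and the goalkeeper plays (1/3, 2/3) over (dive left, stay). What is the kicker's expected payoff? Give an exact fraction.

Against (1/3, 2/3), each row's expected payoff is left: 5; center: 8/3; right: 17/3; low-left: 13/3.
Taking the (1/2, 1/6, 1/6, 1/6)-weighted average: (1/2)·(5) + (1/6)·(8/3) + (1/6)·(17/3) + (1/6)·(13/3) = 83/18.

83/18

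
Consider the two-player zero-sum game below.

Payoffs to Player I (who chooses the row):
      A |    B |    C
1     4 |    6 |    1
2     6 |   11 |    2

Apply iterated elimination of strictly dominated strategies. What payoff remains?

2

Row 1 is strictly dominated by row 2 (6>4, 11>6, 2>1); eliminate 1.
Column B is strictly dominated by A for Player II (6<11); eliminate B.
Column A is strictly dominated by C for Player II (2<6); eliminate A.
Only (2, C) remains, with payoff 2.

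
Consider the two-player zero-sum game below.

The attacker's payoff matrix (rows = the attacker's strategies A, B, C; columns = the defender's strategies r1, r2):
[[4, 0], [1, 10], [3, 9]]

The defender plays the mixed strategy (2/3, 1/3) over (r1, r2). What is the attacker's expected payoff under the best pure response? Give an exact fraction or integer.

5

A: (4)·(2/3) + (0)·(1/3) = 8/3.
B: (1)·(2/3) + (10)·(1/3) = 4.
C: (3)·(2/3) + (9)·(1/3) = 5.
The best pure response is C with expected payoff 5.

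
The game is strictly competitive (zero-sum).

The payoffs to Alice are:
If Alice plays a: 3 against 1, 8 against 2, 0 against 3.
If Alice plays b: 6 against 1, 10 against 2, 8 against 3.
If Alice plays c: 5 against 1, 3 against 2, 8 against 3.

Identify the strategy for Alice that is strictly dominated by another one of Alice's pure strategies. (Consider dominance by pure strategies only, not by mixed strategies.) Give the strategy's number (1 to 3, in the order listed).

1

Compare a with b: 6 > 3, 10 > 8, 8 > 0.
So b strictly dominates a for Alice; a is strictly dominated.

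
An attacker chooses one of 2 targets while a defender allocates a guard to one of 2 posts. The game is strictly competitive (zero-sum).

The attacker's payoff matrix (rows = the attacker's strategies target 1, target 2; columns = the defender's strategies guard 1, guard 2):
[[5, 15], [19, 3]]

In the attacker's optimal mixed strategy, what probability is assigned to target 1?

8/13

Row minima are 5 and 3, so the attacker's maximin is 5; column maxima are 19 and 15, so the defender's minimax is 15. These differ, so the equilibrium is in mixed strategies.
Let the attacker play target 1 with probability p. The defender is indifferent when 5p + 19(1−p) = 15p + 3(1−p), giving p = 8/13.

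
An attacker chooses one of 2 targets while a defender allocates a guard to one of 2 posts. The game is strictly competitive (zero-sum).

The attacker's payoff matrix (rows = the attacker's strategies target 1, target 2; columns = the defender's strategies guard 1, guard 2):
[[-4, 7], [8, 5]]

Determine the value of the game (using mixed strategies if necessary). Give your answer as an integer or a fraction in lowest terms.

Row minima are -4 and 5, so the attacker's maximin is 5; column maxima are 8 and 7, so the defender's minimax is 7. These differ, so the equilibrium is in mixed strategies.
Let the attacker play target 1 with probability p. The defender is indifferent when −4p + 8(1−p) = 7p + 5(1−p), giving p = 3/14.
Let the defender play guard 1 with probability q. The attacker is indifferent when −4q + 7(1−q) = 8q + 5(1−q), giving q = 1/7.
The value is -4·(1/7) + (7)·(6/7) = 38/7.

38/7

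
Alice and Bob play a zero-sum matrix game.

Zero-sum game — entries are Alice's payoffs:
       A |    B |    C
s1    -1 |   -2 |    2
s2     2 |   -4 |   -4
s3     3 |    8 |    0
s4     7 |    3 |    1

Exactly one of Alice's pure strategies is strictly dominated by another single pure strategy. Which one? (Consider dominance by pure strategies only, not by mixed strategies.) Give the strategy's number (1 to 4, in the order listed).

Compare s2 with s3: 3 > 2, 8 > -4, 0 > -4.
So s3 strictly dominates s2 for Alice; s2 is strictly dominated.

2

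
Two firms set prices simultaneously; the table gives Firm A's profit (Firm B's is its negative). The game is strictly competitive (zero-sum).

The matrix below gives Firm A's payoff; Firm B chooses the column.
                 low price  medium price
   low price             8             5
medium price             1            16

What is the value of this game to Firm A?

Row minima are 5 and 1, so Firm A's maximin is 5; column maxima are 8 and 16, so Firm B's minimax is 8. These differ, so the equilibrium is in mixed strategies.
Let Firm A play low price with probability p. Firm B is indifferent when 8p + (1−p) = 5p + 16(1−p), giving p = 5/6.
Let Firm B play low price with probability q. Firm A is indifferent when 8q + 5(1−q) = q + 16(1−q), giving q = 11/18.
The value is 8·(11/18) + (5)·(7/18) = 41/6.

41/6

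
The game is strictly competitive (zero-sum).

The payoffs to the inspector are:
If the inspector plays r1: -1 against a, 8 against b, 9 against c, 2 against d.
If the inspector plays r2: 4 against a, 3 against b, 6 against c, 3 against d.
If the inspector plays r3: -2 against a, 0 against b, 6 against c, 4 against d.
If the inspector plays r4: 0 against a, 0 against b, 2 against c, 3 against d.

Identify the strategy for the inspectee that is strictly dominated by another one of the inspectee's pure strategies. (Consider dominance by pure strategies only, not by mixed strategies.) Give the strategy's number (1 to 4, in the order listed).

3

The inspectee prefers columns that give the inspector less. Compare c with a: -1 < 9, 4 < 6, -2 < 6, 0 < 2.
So a strictly dominates c for the inspectee; c is strictly dominated.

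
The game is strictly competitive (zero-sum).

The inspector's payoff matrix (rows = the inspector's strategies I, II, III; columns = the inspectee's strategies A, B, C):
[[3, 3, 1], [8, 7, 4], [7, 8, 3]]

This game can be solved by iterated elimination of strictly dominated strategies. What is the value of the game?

Column B is strictly dominated by C for the inspectee (1<3, 4<7, 3<8); eliminate B.
Row III is strictly dominated by row II (8>7, 4>3); eliminate III.
Column A is strictly dominated by C for the inspectee (1<3, 4<8); eliminate A.
Row I is strictly dominated by row II (4>1); eliminate I.
Only (II, C) remains, with payoff 4.

4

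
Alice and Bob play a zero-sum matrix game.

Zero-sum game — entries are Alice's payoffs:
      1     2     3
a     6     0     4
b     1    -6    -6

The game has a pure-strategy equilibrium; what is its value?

0

Row minima: 0, -6 → Alice's maximin is 0.
Column maxima: 6, 0, 4 → Bob's minimax is 0.
They coincide at (a, 2), so the value is 0.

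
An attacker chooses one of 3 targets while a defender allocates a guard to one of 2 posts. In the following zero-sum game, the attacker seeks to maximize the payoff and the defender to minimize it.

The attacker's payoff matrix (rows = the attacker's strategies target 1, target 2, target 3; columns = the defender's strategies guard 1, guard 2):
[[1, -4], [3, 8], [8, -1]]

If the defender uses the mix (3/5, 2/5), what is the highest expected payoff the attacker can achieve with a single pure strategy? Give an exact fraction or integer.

5

target 1: (1)·(3/5) + (-4)·(2/5) = -1.
target 2: (3)·(3/5) + (8)·(2/5) = 5.
target 3: (8)·(3/5) + (-1)·(2/5) = 22/5.
The best pure response is target 2 with expected payoff 5.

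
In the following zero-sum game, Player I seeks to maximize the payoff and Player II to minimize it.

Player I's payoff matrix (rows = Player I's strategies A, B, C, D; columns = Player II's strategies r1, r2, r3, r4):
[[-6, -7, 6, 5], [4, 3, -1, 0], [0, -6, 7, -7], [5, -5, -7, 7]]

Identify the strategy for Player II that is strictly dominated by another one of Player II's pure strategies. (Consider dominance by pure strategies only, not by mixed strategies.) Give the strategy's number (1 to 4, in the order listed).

1

Player II prefers columns that give Player I less. Compare r1 with r2: -7 < -6, 3 < 4, -6 < 0, -5 < 5.
So r2 strictly dominates r1 for Player II; r1 is strictly dominated.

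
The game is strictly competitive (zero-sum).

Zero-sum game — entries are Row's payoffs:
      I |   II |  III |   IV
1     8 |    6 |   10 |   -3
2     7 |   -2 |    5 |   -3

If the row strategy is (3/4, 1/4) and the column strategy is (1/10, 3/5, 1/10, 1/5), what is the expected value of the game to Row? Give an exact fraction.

69/20

Against (1/10, 3/5, 1/10, 1/5), each row's expected payoff is 1: 24/5; 2: -3/5.
Taking the (3/4, 1/4)-weighted average: (3/4)·(24/5) + (1/4)·(-3/5) = 69/20.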